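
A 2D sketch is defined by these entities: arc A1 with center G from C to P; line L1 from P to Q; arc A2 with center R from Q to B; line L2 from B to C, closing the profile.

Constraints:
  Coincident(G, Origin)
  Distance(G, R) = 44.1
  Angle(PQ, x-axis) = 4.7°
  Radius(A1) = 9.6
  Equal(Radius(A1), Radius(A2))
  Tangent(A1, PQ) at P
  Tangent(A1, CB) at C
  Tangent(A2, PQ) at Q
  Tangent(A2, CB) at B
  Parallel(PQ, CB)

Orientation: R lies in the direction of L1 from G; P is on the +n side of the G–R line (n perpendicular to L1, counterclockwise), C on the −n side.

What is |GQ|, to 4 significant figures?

45.13

The slot axis is L1's direction at 4.7°, so u = (cos 4.7°, sin 4.7°) = (0.9966, 0.08194) and n = (−sin 4.7°, cos 4.7°) = (-0.08194, 0.9966). G is at the origin and R lies 44.1 along u from G, so R = 44.1·u = (43.95, 3.613). Tangency of A1 to both parallel lines with radius 9.6 puts P and C at G ± 9.6·n: P = (-0.7866, 9.568), C = (0.7866, -9.568). Equal radii place Q and B the same way about R: Q = R + 9.6·n = (43.17, 13.18), B = R − 9.6·n = (44.74, -5.954). Then |GQ| = |Q − G| = 45.13.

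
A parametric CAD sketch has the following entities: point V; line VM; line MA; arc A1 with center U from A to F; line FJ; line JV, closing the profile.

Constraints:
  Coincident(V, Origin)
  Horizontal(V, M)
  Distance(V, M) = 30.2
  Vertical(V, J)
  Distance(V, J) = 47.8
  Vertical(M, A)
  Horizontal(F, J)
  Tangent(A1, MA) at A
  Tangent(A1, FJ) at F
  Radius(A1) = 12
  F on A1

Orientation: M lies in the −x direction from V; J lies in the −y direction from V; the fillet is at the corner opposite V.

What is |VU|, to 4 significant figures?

40.16

V is at the origin; V and M share the same y with |VM| = 30.2 and M on the −x side, so M = (-30.20, 0.000). VJ is vertical with |VJ| = 47.8 and J on the −y side, so J = (0.000, -47.80). The virtual corner opposite V is at (-30.20, -47.80). Since A1 is tangent to MA there, UA ⟂ MA and A1 meets FJ tangentially, so UF is at right angles to FJ, with radius 12.0, so the center U sits 12.0 in from both sides at U = (-18.20, -35.80). Then |VU| = |U − V| = 40.16.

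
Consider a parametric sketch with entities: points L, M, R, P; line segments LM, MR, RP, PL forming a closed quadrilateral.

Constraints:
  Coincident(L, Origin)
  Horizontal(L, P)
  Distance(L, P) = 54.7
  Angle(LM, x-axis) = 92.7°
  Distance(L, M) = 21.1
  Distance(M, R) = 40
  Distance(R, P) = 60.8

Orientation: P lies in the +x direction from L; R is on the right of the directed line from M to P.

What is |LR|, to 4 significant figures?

19.12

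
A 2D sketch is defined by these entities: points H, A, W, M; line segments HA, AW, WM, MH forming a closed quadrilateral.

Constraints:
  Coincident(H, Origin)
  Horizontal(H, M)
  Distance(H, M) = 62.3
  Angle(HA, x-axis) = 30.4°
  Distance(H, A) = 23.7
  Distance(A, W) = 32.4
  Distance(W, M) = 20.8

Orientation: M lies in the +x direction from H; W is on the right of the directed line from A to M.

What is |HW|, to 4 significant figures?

45.27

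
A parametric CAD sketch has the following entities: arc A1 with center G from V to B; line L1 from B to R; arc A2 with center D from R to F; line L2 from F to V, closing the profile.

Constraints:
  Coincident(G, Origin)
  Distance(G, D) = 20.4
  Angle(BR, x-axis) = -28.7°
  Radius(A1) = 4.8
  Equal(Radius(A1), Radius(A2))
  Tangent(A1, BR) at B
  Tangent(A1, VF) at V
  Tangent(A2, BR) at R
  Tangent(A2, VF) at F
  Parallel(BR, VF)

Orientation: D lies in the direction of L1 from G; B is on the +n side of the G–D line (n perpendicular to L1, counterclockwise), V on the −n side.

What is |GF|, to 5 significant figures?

20.957

The slot axis is L1's direction at -28.7°, so u = (cos -28.7°, sin -28.7°) = (0.87715, -0.48022) and n = (−sin -28.7°, cos -28.7°) = (0.48022, 0.87715). G is at the origin and D lies 20.4 along u from G, so D = 20.4·u = (17.894, -9.7966). Tangency of A1 to both parallel lines with radius 4.8 puts B and V at G ± 4.8·n: B = (2.3051, 4.2103), V = (-2.3051, -4.2103). Equal radii place R and F the same way about D: R = D + 4.8·n = (20.199, -5.5863), F = D − 4.8·n = (15.589, -14.007). Then |GF| = |F − G| = 20.957.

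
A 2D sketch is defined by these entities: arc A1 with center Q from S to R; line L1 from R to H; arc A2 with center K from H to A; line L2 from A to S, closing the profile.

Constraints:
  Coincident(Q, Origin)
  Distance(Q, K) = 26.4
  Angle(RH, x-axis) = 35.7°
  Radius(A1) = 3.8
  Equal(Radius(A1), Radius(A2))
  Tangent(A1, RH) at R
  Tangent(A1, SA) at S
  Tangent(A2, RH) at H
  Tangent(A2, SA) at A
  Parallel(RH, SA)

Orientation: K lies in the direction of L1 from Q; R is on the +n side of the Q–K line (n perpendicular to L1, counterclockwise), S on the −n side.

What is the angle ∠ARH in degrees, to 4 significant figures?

16.06°

The slot axis is L1's direction at 35.7°, so u = (cos 35.7°, sin 35.7°) = (0.8121, 0.5835) and n = (−sin 35.7°, cos 35.7°) = (-0.5835, 0.8121). Q is at the origin and K lies 26.4 along u from Q, so K = 26.4·u = (21.44, 15.41). Tangency of A1 to both parallel lines with radius 3.8 puts R and S at Q ± 3.8·n: R = (-2.217, 3.086), S = (2.217, -3.086). Equal radii place H and A the same way about K: H = K + 3.8·n = (19.22, 18.49), A = K − 3.8·n = (23.66, 12.32). Then cos ∠ARH = RA·RH / (|RA||RH|), giving 16.06°.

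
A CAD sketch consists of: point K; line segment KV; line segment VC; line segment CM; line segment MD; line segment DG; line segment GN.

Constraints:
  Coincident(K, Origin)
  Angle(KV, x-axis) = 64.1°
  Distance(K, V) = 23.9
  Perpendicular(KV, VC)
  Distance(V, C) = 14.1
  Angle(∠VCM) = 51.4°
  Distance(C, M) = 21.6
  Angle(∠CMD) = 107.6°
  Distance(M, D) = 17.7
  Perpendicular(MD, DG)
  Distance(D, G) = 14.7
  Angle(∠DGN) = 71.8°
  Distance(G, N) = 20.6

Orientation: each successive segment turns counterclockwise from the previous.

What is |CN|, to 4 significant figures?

13.18

K is at the origin; KV runs at 64.1° with length 23.9, so V = (10.44, 21.50). KV is perpendicular to VC, so VC runs at 154.1°; with |VC| = 14.1, C = (-2.244, 27.66). ∠VCM = 51.4° gives CM at -77.30° from the x-axis; with |CM| = 21.6, M = (2.504, 6.587). ∠CMD = 107.6° gives MD at -4.900° from the x-axis; with |MD| = 17.7, D = (20.14, 5.075). The perpendicularity gives DG at right angles to MD, so DG runs at 85.10°; with |DG| = 14.7, G = (21.40, 19.72). ∠DGN = 71.8° gives GN at -166.7° from the x-axis; with |GN| = 20.6, N = (1.348, 14.98). Then |CN| = |N − C| = 13.18.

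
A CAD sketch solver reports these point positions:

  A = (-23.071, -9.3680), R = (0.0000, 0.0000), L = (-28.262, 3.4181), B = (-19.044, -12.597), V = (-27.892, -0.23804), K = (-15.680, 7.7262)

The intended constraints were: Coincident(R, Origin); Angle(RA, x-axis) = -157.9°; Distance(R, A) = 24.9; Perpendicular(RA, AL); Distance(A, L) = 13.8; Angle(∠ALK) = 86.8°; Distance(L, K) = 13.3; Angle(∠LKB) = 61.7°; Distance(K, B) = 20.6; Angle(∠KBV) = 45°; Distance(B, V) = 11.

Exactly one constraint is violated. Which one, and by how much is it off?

Distance(B, V) = 11 — off by 4.20.

R = (0.00, 0.00) ✓; RA at -157.9° ✓; |RA| = 24.90 ✓; ∠(RA, AL) = 90.00° ✓; |AL| = 13.80 ✓; ∠ALK = 86.80° ✓; |LK| = 13.30 ✓; ∠LKB = 61.70° ✓; |KB| = 20.60 ✓; ∠KBV = 45.00° ✓; |BV| = 15.20 ✗.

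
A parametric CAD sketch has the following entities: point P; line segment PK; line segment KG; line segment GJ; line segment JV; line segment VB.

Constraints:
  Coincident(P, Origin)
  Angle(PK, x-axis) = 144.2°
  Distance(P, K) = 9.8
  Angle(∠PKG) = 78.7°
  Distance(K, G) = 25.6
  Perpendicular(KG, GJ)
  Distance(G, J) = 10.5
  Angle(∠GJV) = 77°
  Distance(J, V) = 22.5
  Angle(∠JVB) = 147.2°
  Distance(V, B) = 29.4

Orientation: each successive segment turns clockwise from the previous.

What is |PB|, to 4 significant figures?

31.44

P is at the origin; PK runs at 144.2° with length 9.8, so K = (-7.948, 5.733). ∠PKG = 78.7° gives KG at 42.90° from the x-axis; with |KG| = 25.6, G = (10.80, 23.16). KG ⟂ GJ, so GJ runs at -47.10°; with |GJ| = 10.5, J = (17.95, 15.47). ∠GJV = 77.0° gives JV at -150.1° from the x-axis; with |JV| = 22.5, V = (-1.553, 4.251). ∠JVB = 147.2° gives VB at 177.1° from the x-axis; with |VB| = 29.4, B = (-30.92, 5.739). Then |PB| = |B − P| = 31.44.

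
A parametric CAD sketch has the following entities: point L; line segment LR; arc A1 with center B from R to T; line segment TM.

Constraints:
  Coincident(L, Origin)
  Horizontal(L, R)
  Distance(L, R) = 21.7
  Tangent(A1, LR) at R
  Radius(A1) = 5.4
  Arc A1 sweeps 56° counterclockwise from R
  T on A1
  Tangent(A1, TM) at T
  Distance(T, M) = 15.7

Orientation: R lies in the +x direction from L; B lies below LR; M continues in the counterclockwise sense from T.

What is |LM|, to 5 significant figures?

17.560

L is at the origin; LR is horizontal with |LR| = 21.7 and R on the +x side, so R = (21.700, 0.0000). The tangent condition forces BR to be normal to LR, so B = R + (0, -5.4) = (21.700, -5.4000). On A1, R sits at bearing 90° from B; a 56° counterclockwise sweep puts T at bearing 146°, so T = B + 5.4·(cos 146°, sin 146°) = (17.223, -2.3804). The tangent condition forces BT to be normal to TM, so TM runs along (−sin 146°, cos 146°); with |TM| = 15.7, M = (8.4439, -15.396). Then |LM| = |M − L| = 17.560.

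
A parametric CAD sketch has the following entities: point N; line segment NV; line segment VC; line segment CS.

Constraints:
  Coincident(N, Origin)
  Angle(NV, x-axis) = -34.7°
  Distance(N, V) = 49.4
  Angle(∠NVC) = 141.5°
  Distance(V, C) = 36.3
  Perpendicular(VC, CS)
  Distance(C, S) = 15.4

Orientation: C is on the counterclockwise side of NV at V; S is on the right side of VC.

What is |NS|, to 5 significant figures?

88.029

N is at the origin; NV runs at -34.7° with length 49.4, so V = 49.4·(cos -34.7°, sin -34.7°) = (40.614, -28.122). ∠NVC = 141.5°, so VC runs at -34.7° + (180° − 141.5°) = 3.8000° from the x-axis; with |VC| = 36.3, C = V + 36.3·(cos 3.8000°, sin 3.8000°) = (76.834, -25.717). VC is perpendicular to CS; with |CS| = 15.4 on the right of VC, S = C + 15.4·(0.066274, -0.99780) = (77.855, -41.083). Then |NS| = |S − N| = 88.029.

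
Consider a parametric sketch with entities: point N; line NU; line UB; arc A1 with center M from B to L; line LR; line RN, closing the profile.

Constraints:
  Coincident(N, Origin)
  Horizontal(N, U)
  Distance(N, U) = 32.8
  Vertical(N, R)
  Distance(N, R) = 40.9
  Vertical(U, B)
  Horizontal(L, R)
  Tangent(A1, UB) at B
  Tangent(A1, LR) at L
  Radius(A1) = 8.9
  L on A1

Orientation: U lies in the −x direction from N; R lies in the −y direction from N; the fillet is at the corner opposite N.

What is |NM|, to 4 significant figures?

39.94

N is at the origin; N and U share the same y with |NU| = 32.8 and U on the −x side, so U = (-32.80, 0.000). N and R share the same x with |NR| = 40.9 and R on the −y side, so R = (0.000, -40.90). The virtual corner opposite N is at (-32.80, -40.90). The tangent condition forces MB to be normal to UB and A1 meets LR tangentially, so ML is at right angles to LR, with radius 8.9, so the center M sits 8.9 in from both sides at M = (-23.90, -32.00). Then |NM| = |M − N| = 39.94.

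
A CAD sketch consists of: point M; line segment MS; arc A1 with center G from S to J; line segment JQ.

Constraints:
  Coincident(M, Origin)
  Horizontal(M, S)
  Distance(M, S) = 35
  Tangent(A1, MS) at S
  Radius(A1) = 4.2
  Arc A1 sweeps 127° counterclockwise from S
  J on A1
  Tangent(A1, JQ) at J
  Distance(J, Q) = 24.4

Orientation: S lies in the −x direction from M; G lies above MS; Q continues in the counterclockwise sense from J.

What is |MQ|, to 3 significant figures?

53.2

M is at the origin; M and S share the same y with |MS| = 35.0 and S on the −x side, so S = (-35.0, 0.00). Since A1 is tangent to MS there, GS ⟂ MS, so G = S + (0, 4.2) = (-35.0, 4.20). On A1, S sits at bearing -90° from G; a 127° counterclockwise sweep puts J at bearing 37°, so J = G + 4.2·(cos 37°, sin 37°) = (-31.6, 6.73). Since A1 is tangent to JQ there, GJ ⟂ JQ, so JQ runs along (−sin 37°, cos 37°); with |JQ| = 24.4, Q = (-46.3, 26.2). Then |MQ| = |Q − M| = 53.2.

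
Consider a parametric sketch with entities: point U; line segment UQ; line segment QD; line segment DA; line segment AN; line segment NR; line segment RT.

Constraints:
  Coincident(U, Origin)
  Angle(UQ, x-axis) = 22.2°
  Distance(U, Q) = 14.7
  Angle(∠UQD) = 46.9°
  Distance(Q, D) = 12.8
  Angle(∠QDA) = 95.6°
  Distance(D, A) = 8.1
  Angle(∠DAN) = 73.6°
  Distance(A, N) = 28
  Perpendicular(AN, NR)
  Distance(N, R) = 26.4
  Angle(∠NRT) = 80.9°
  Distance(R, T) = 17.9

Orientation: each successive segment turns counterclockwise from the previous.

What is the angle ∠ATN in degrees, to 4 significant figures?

60.52°

AN ⟂ NR, so NR runs at 76.10°; with |NR| = 26.4, R = (31.42, 22.81). ∠NRT = 80.9° gives RT at 175.2° from the x-axis; with |RT| = 17.9, T = (13.58, 24.31). Then cos ∠ATN = TA·TN / (|TA||TN|), giving 60.52°.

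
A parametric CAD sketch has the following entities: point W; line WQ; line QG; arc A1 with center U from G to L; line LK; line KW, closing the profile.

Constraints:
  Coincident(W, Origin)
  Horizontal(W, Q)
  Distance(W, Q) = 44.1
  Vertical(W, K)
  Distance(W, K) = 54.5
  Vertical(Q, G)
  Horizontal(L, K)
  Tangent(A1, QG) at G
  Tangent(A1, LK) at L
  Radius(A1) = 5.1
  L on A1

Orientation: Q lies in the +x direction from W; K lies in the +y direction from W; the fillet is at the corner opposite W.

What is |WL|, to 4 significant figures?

67.02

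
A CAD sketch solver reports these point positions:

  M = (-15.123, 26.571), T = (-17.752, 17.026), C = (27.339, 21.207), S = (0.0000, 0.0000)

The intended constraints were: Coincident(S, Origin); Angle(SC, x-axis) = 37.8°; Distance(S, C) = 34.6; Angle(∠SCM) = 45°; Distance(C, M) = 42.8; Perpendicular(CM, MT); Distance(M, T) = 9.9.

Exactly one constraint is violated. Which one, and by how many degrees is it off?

Perpendicular(CM, MT) — off by 8.20°.

S = (0.00, 0.00) ✓; SC at 37.80° ✓; |SC| = 34.60 ✓; ∠SCM = 45.00° ✓; |CM| = 42.80 ✓; ∠(CM, MT) = 81.80° ✗; |MT| = 9.900 ✓.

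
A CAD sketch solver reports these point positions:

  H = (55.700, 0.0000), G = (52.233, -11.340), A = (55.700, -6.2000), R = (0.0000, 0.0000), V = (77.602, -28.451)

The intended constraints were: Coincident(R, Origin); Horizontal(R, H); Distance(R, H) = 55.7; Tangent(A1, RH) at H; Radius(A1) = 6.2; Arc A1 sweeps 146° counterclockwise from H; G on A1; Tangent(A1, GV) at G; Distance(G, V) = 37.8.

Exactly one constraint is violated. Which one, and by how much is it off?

Distance(G, V) = 37.8 — off by 7.20.

R = (0.00, 0.00) ✓; R.y = 0.00, H.y = 0.00 ✓; |RH| = 55.70 ✓; ∠(AH, HR) = 90.00° ✓; |AH| = 6.200 ✓; bearing(A→G) − bearing(A→H) = 146.0° ✓; |AG| = 6.200 ✓; ∠(AG, GV) = 90.00° ✓; |GV| = 30.60 ✗.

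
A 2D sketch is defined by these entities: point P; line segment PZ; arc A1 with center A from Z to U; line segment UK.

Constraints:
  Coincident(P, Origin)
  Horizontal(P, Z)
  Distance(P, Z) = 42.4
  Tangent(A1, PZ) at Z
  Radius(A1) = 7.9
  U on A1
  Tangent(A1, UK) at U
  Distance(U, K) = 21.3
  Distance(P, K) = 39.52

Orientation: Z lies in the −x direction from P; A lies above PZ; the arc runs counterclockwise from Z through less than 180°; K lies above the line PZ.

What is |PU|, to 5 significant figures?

35.256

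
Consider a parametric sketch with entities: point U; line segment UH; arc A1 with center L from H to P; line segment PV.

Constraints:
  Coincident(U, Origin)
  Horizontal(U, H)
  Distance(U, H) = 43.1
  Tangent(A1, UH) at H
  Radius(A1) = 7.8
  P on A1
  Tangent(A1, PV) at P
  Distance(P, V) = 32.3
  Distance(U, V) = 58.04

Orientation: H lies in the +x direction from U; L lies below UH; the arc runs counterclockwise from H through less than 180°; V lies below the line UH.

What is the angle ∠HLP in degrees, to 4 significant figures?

100.1°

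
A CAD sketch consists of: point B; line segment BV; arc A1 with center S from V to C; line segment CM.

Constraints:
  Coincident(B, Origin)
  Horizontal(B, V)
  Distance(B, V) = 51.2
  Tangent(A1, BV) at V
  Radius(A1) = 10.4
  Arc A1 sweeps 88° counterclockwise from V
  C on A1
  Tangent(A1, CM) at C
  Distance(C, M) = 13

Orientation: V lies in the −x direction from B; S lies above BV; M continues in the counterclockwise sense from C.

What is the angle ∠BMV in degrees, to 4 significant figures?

85.51°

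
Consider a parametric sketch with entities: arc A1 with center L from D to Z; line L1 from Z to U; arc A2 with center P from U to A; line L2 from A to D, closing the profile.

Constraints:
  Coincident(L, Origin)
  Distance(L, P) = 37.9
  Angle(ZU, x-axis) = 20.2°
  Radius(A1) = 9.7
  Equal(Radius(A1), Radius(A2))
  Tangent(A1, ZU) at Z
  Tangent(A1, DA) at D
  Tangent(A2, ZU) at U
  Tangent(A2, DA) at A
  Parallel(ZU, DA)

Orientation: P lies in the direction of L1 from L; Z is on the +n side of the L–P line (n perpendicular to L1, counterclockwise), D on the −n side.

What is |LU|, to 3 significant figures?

39.1

Tangency of A1 to both parallel lines with radius 9.7 puts Z and D at L ± 9.7·n: Z = (-3.35, 9.10), D = (3.35, -9.10). Equal radii place U and A the same way about P: U = P + 9.7·n = (32.2, 22.2), A = P − 9.7·n = (38.9, 3.98). Then |LU| = |U − L| = 39.1.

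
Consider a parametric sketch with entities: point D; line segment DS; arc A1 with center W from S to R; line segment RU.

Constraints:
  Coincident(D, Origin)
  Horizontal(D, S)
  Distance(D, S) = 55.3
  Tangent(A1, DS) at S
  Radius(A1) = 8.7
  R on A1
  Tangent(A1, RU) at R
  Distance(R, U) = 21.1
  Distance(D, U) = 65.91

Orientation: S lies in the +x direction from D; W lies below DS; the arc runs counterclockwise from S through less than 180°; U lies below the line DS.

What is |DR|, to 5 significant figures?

49.422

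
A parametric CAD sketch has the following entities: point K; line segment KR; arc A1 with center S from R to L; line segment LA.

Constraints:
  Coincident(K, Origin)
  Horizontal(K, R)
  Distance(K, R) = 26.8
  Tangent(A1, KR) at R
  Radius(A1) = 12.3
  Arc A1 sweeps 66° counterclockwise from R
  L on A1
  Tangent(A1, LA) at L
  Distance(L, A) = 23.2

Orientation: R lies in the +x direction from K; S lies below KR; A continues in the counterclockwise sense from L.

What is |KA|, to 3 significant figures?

29.1

K is at the origin; K and R share the same y with |KR| = 26.8 and R on the +x side, so R = (26.8, 0.00). Since A1 is tangent to KR there, SR ⟂ KR, so S = R + (0, -12.3) = (26.8, -12.3). On A1, R sits at bearing 90° from S; a 66° counterclockwise sweep puts L at bearing 156°, so L = S + 12.3·(cos 156°, sin 156°) = (15.6, -7.30). Since A1 is tangent to LA there, SL ⟂ LA, so LA runs along (−sin 156°, cos 156°); with |LA| = 23.2, A = (6.13, -28.5). Then |KA| = |A − K| = 29.1.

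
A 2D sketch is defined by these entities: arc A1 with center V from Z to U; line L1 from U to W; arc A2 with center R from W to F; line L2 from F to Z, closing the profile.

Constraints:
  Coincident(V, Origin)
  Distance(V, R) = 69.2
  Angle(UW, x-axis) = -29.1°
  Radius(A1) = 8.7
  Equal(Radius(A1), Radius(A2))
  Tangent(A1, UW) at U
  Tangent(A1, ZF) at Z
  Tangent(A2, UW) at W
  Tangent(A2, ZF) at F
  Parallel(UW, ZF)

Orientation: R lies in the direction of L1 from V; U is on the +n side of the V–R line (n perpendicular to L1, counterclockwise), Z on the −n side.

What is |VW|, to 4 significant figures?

69.74

Tangency of A1 to both parallel lines with radius 8.7 puts U and Z at V ± 8.7·n: U = (4.231, 7.602), Z = (-4.231, -7.602). Equal radii place W and F the same way about R: W = R + 8.7·n = (64.70, -26.05), F = R − 8.7·n = (56.23, -41.26). Then |VW| = |W − V| = 69.74.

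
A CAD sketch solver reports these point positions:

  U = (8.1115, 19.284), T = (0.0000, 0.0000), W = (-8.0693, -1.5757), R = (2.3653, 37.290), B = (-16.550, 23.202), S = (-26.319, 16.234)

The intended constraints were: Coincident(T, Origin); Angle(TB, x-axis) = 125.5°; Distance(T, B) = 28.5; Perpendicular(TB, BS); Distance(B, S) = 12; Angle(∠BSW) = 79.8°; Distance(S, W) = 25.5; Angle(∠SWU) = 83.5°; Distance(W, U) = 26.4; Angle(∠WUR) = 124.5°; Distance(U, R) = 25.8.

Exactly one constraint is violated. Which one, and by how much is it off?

Distance(U, R) = 25.8 — off by 6.90.

T = (0.00, 0.00) ✓; TB at 125.5° ✓; |TB| = 28.50 ✓; ∠(TB, BS) = 90.00° ✓; |BS| = 12.00 ✓; ∠BSW = 79.80° ✓; |SW| = 25.50 ✓; ∠SWU = 83.50° ✓; |WU| = 26.40 ✓; ∠WUR = 124.5° ✓; |UR| = 18.90 ✗.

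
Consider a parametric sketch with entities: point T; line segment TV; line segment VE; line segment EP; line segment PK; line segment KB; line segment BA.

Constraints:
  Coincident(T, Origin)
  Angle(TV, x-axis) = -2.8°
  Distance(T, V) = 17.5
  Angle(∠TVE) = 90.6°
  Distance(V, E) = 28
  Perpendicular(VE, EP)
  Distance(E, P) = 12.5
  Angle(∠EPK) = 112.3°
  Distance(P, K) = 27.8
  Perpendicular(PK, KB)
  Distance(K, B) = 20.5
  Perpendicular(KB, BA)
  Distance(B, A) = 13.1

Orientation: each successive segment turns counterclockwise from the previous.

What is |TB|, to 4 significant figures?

14.43

T is at the origin; TV runs at -2.8° with length 17.5, so V = (17.48, -0.8549). ∠TVE = 90.6° gives VE at 86.60° from the x-axis; with |VE| = 28.0, E = (19.14, 27.10). VE ⟂ EP, so EP runs at 176.6°; with |EP| = 12.5, P = (6.662, 27.84). ∠EPK = 112.3° gives PK at -115.7° from the x-axis; with |PK| = 27.8, K = (-5.394, 2.787). PK ⟂ KB, so KB runs at -25.70°; with |KB| = 20.5, B = (13.08, -6.103). Then |TB| = |B − T| = 14.43.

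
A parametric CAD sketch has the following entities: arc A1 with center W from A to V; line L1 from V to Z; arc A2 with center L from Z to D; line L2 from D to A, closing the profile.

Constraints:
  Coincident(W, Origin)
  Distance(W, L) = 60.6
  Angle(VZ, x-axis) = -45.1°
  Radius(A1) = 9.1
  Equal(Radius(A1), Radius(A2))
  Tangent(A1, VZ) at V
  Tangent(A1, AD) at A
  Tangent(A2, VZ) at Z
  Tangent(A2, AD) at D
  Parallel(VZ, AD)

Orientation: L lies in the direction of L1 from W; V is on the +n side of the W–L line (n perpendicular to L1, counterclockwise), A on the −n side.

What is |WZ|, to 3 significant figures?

61.3

The slot axis is L1's direction at -45.1°, so u = (cos -45.1°, sin -45.1°) = (0.706, -0.708) and n = (−sin -45.1°, cos -45.1°) = (0.708, 0.706). W is at the origin and L lies 60.6 along u from W, so L = 60.6·u = (42.8, -42.9). Tangency of A1 to both parallel lines with radius 9.1 puts V and A at W ± 9.1·n: V = (6.45, 6.42), A = (-6.45, -6.42). Equal radii place Z and D the same way about L: Z = L + 9.1·n = (49.2, -36.5), D = L − 9.1·n = (36.3, -49.3). Then |WZ| = |Z − W| = 61.3.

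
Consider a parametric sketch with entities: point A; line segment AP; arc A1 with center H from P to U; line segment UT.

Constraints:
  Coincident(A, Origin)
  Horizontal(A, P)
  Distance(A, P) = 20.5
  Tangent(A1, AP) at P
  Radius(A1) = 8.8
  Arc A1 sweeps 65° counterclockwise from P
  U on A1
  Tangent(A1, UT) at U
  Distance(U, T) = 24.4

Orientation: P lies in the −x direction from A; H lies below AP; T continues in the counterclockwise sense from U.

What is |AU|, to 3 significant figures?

28.9

Since A1 is tangent to AP there, HP ⟂ AP, so H = P + (0, -8.8) = (-20.5, -8.80). On A1, P sits at bearing 90° from H; a 65° counterclockwise sweep puts U at bearing 155°, so U = H + 8.8·(cos 155°, sin 155°) = (-28.5, -5.08). Then |AU| = |U − A| = 28.9.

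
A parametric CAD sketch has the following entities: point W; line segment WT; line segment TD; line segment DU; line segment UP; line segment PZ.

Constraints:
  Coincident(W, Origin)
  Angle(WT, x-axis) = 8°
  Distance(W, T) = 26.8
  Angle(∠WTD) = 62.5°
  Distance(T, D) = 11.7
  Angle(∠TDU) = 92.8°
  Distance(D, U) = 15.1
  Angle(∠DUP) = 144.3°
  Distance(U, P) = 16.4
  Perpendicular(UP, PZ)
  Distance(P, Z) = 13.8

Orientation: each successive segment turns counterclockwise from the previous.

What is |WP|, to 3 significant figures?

10.2

W is at the origin; WT runs at 8.0° with length 26.8, so T = (26.5, 3.73). ∠WTD = 62.5° gives TD at 126° from the x-axis; with |TD| = 11.7, D = (19.7, 13.3). ∠TDU = 92.8° gives DU at -147° from the x-axis; with |DU| = 15.1, U = (7.04, 5.10). ∠DUP = 144.3° gives UP at -112° from the x-axis; with |UP| = 16.4, P = (1.00, -10.2). Then |WP| = |P − W| = 10.2.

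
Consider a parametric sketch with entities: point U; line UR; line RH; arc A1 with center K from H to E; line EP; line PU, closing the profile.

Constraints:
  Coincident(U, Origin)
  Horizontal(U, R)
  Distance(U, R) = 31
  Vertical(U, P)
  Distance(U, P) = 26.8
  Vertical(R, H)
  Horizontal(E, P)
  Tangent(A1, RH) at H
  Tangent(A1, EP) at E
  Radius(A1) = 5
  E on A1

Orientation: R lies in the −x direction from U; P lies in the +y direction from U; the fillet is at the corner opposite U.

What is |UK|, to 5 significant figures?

33.930

U is at the origin; U and R share the same y with |UR| = 31.0 and R on the −x side, so R = (-31.000, 0.0000). UP is vertical with |UP| = 26.8 and P on the +y side, so P = (0.0000, 26.800). The virtual corner opposite U is at (-31.000, 26.800). A1 meets RH tangentially, so KH is at right angles to RH and tangency of A1 to EP means the radius KE is perpendicular to EP, with radius 5.0, so the center K sits 5.0 in from both sides at K = (-26.000, 21.800). Then |UK| = |K − U| = 33.930.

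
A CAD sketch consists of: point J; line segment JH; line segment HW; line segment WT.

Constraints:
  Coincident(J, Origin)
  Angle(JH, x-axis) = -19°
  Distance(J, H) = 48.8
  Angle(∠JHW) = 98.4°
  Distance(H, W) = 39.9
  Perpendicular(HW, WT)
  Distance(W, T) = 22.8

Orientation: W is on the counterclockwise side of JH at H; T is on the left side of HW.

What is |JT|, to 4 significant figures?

53.49

∠JHW = 98.4°, so HW runs at -19.0° + (180° − 98.4°) = 62.60° from the x-axis; with |HW| = 39.9, W = H + 39.9·(cos 62.60°, sin 62.60°) = (64.50, 19.54). HW is perpendicular to WT; with |WT| = 22.8 on the left of HW, T = W + 22.8·(-0.8878, 0.4602) = (44.26, 30.03). Then |JT| = |T − J| = 53.49.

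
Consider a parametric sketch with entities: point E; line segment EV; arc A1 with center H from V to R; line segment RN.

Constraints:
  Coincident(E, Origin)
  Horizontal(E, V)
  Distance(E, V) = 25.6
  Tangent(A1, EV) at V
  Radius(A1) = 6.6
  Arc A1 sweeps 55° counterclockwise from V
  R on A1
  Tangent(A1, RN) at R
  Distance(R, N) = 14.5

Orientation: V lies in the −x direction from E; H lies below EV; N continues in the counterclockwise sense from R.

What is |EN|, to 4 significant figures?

41.98

On A1, V sits at bearing 90° from H; a 55° counterclockwise sweep puts R at bearing 145°, so R = H + 6.6·(cos 145°, sin 145°) = (-31.01, -2.814). A1 meets RN tangentially, so HR is at right angles to RN, so RN runs along (−sin 145°, cos 145°); with |RN| = 14.5, N = (-39.32, -14.69). Then |EN| = |N − E| = 41.98.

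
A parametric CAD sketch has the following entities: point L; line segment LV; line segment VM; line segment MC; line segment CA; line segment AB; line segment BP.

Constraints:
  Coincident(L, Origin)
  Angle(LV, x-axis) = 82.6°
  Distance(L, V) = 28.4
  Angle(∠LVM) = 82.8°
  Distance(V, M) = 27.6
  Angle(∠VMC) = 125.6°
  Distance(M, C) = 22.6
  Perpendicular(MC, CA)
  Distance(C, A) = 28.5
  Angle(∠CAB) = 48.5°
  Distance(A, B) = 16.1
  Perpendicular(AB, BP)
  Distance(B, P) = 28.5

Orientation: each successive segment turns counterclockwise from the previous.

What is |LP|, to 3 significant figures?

44.5

L is at the origin; LV runs at 82.6° with length 28.4, so V = (3.66, 28.2). ∠LVM = 82.8° gives VM at 180° from the x-axis; with |VM| = 27.6, M = (-23.9, 28.3). ∠VMC = 125.6° gives MC at -126° from the x-axis; with |MC| = 22.6, C = (-37.2, 9.93). The perpendicularity gives CA at right angles to MC, so CA runs at -35.8°; with |CA| = 28.5, A = (-14.0, -6.74). ∠CAB = 48.5° gives AB at 95.7° from the x-axis; with |AB| = 16.1, B = (-15.6, 9.28). The perpendicularity gives BP at right angles to AB, so BP runs at -174°; with |BP| = 28.5, P = (-44.0, 6.45). Then |LP| = |P − L| = 44.5.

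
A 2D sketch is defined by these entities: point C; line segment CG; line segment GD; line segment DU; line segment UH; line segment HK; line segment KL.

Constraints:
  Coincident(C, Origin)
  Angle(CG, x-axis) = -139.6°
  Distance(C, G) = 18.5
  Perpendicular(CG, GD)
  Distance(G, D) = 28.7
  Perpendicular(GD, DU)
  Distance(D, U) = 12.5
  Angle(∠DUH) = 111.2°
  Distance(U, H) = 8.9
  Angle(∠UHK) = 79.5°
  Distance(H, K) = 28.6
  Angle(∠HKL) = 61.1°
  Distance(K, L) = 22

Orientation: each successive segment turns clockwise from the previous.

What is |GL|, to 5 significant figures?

36.411

C is at the origin; CG runs at -139.6° with length 18.5, so G = (-14.088, -11.990). CG ⟂ GD, so GD runs at 130.40°; with |GD| = 28.7, D = (-32.689, 9.8659). GD ⟂ DU, so DU runs at 40.400°; with |DU| = 12.5, U = (-23.170, 17.967). ∠DUH = 111.2° gives UH at -28.400° from the x-axis; with |UH| = 8.9, H = (-15.341, 13.734). ∠UHK = 79.5° gives HK at -128.90° from the x-axis; with |HK| = 28.6, K = (-33.301, -8.5234). ∠HKL = 61.1° gives KL at 112.20° from the x-axis; with |KL| = 22.0, L = (-41.614, 11.846). Then |GL| = |L − G| = 36.411.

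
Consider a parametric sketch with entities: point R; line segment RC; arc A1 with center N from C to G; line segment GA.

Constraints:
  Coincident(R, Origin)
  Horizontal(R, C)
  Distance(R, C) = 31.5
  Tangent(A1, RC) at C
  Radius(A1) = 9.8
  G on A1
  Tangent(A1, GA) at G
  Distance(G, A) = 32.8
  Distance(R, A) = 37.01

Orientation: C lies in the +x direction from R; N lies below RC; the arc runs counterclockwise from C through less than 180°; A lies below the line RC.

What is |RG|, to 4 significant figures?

23.28

R is at the origin; R and C share the same y with |RC| = 31.5 and C on the +x side, so C = (31.50, 0.000). Tangency of A1 to RC means the radius NC is perpendicular to RC, so N = C + (0, -9.8) = (31.50, -9.800). Since NG ⟂ GA (tangency), |NA| = √(9.8² + 32.8²) = 34.23 regardless of where G sits on A1. So A lies on both circle(R, 37.01) and circle(N, 34.23); the below-RC intersection is A = (9.268, -35.83). G is the foot of the tangent from A: G = (22.54, -5.835).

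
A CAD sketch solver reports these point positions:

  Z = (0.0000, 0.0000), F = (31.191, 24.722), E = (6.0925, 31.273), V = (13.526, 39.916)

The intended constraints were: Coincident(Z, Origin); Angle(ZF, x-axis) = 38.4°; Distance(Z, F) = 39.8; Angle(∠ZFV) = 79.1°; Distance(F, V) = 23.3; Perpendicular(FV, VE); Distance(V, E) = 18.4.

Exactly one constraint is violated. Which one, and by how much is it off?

Distance(V, E) = 18.4 — off by 7.00.

Z = (0.00, 0.00) ✓; ZF at 38.40° ✓; |ZF| = 39.80 ✓; ∠ZFV = 79.10° ✓; |FV| = 23.30 ✓; ∠(FV, VE) = 90.00° ✓; |VE| = 11.40 ✗.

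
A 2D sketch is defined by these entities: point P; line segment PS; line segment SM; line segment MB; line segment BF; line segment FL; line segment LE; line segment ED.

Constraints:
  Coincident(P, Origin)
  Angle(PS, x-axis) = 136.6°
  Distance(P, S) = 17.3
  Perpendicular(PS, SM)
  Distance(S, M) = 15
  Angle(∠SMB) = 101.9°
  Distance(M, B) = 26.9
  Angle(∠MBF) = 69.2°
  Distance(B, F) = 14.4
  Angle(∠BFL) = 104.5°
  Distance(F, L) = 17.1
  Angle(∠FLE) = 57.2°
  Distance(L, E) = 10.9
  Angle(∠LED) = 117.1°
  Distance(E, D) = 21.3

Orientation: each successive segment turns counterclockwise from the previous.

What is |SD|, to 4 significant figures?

36.30

∠FLE = 57.2° gives LE at -106.2° from the x-axis; with |LE| = 10.9, E = (-13.67, -6.822). ∠LED = 117.1° gives ED at -43.30° from the x-axis; with |ED| = 21.3, D = (1.836, -21.43). Then |SD| = |D − S| = 36.30.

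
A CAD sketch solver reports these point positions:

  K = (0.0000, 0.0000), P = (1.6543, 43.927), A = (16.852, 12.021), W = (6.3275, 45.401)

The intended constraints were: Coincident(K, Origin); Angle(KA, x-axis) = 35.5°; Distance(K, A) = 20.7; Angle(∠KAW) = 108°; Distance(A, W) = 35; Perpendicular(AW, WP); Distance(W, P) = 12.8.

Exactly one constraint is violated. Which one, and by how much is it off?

Distance(W, P) = 12.8 — off by 7.90.

K = (0.00, 0.00) ✓; KA at 35.50° ✓; |KA| = 20.70 ✓; ∠KAW = 108.0° ✓; |AW| = 35.00 ✓; ∠(AW, WP) = 90.01° ✓; |WP| = 4.900 ✗.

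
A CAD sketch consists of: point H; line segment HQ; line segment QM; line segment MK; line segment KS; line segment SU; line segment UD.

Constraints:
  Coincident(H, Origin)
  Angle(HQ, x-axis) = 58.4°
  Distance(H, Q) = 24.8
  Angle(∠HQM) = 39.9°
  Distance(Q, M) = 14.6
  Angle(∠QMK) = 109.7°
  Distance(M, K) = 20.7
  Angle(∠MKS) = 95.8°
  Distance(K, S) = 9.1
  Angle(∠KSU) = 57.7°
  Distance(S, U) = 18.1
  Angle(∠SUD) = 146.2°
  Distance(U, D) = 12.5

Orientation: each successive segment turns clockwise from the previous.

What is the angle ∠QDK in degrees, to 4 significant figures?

75.25°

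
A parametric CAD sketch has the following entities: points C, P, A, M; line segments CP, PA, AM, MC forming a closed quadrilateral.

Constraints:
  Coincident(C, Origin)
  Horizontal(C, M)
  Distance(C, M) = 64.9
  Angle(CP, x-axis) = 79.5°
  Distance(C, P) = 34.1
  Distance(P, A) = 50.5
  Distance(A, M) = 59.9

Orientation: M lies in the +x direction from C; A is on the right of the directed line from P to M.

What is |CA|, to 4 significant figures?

18.52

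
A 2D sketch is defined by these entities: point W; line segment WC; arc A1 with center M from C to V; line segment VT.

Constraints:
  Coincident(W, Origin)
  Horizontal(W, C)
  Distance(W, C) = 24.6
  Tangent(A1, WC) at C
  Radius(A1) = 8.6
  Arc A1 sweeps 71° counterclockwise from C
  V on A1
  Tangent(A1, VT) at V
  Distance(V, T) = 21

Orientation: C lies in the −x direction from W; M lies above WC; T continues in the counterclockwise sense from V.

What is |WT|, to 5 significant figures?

27.404

W is at the origin; W and C share the same y with |WC| = 24.6 and C on the −x side, so C = (-24.600, 0.0000). Since A1 is tangent to WC there, MC ⟂ WC, so M = C + (0, 8.6) = (-24.600, 8.6000). On A1, C sits at bearing -90° from M; a 71° counterclockwise sweep puts V at bearing -19°, so V = M + 8.6·(cos -19°, sin -19°) = (-16.469, 5.8001). A1 meets VT tangentially, so MV is at right angles to VT, so VT runs along (−sin -19°, cos -19°); with |VT| = 21.0, T = (-9.6316, 25.656). Then |WT| = |T − W| = 27.404.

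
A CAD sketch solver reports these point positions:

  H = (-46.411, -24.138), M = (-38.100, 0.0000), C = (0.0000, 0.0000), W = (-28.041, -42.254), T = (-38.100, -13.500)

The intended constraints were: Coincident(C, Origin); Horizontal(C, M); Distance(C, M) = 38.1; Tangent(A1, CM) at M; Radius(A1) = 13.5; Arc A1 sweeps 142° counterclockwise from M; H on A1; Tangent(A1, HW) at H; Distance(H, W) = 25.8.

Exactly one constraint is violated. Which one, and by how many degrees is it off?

Tangent(A1, HW) at H — off by 6.60°.

C = (0.00, 0.00) ✓; C.y = 0.00, M.y = 0.00 ✓; |CM| = 38.10 ✓; ∠(TM, MC) = 90.00° ✓; |TM| = 13.50 ✓; bearing(T→H) − bearing(T→M) = 142.0° ✓; |TH| = 13.50 ✓; ∠(TH, HW) = 96.60° ✗; |HW| = 25.80 ✓.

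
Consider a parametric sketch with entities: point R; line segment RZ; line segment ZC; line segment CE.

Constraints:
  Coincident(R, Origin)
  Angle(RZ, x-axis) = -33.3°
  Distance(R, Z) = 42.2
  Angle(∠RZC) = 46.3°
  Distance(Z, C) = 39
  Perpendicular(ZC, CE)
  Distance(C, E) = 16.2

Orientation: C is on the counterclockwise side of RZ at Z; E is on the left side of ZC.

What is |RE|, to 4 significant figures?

17.37

R is at the origin; RZ runs at -33.3° with length 42.2, so Z = 42.2·(cos -33.3°, sin -33.3°) = (35.27, -23.17). ∠RZC = 46.3°, so ZC runs at -33.3° + (180° − 46.3°) = 100.4° from the x-axis; with |ZC| = 39.0, C = Z + 39.0·(cos 100.4°, sin 100.4°) = (28.23, 15.19). The perpendicularity gives CE at right angles to ZC; with |CE| = 16.2 on the left of ZC, E = C + 16.2·(-0.9836, -0.1805) = (12.30, 12.27). Then |RE| = |E − R| = 17.37.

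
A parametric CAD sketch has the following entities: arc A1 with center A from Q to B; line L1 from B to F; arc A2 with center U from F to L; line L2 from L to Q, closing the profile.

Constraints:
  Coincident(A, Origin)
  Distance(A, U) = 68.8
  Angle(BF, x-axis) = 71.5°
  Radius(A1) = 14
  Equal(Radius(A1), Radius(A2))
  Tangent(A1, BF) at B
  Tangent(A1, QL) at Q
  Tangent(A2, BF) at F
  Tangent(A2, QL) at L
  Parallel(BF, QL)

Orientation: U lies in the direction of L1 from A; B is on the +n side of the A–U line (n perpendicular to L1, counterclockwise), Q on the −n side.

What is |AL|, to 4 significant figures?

70.21

The slot axis is L1's direction at 71.5°, so u = (cos 71.5°, sin 71.5°) = (0.3173, 0.9483) and n = (−sin 71.5°, cos 71.5°) = (-0.9483, 0.3173). A is at the origin and U lies 68.8 along u from A, so U = 68.8·u = (21.83, 65.24). Tangency of A1 to both parallel lines with radius 14.0 puts B and Q at A ± 14.0·n: B = (-13.28, 4.442), Q = (13.28, -4.442). Equal radii place F and L the same way about U: F = U + 14.0·n = (8.554, 69.69), L = U − 14.0·n = (35.11, 60.80). Then |AL| = |L − A| = 70.21.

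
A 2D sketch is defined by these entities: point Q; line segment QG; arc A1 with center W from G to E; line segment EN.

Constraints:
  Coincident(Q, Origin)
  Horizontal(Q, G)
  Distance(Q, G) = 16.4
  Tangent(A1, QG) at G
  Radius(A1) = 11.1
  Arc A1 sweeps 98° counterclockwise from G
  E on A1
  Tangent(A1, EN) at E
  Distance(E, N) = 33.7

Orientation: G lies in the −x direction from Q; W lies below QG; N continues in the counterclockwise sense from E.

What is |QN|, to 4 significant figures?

51.31

Q is at the origin; QG is horizontal with |QG| = 16.4 and G on the −x side, so G = (-16.40, 0.000). Tangency of A1 to QG means the radius WG is perpendicular to QG, so W = G + (0, -11.1) = (-16.40, -11.10). On A1, G sits at bearing 90° from W; a 98° counterclockwise sweep puts E at bearing 188°, so E = W + 11.1·(cos 188°, sin 188°) = (-27.39, -12.64). The tangent condition forces WE to be normal to EN, so EN runs along (−sin 188°, cos 188°); with |EN| = 33.7, N = (-22.70, -46.02). Then |QN| = |N − Q| = 51.31.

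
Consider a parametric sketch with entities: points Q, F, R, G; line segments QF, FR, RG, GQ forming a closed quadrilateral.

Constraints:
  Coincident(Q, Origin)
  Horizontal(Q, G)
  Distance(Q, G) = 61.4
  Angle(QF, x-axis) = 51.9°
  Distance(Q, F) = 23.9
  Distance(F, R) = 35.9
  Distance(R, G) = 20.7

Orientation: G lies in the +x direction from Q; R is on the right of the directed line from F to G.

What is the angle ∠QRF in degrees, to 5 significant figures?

34.858°

Q is at the origin; QG is horizontal with |QG| = 61.4 and G in +x, so G = (61.4, 0). QF runs at 51.9° with |QF| = 23.9, so F = (14.747, 18.808). R is determined by |FR| = 35.9 and |RG| = 20.7 together: it lies at the intersection of circle(F, 35.9) and circle(G, 20.7). With |FG| = 50.301, the foot of the radical line on FG is 33.702 from F and the perpendicular offset is √(35.9² − 33.702²) = 12.368. Taking the right-of-FG solution: R = (41.381, -5.2644).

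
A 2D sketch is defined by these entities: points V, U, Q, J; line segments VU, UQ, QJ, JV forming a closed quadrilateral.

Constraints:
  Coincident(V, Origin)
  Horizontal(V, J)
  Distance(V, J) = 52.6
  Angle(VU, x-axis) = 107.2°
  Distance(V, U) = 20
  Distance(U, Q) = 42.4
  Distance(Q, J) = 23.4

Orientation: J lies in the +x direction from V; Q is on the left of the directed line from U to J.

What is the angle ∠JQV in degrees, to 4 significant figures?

108.8°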